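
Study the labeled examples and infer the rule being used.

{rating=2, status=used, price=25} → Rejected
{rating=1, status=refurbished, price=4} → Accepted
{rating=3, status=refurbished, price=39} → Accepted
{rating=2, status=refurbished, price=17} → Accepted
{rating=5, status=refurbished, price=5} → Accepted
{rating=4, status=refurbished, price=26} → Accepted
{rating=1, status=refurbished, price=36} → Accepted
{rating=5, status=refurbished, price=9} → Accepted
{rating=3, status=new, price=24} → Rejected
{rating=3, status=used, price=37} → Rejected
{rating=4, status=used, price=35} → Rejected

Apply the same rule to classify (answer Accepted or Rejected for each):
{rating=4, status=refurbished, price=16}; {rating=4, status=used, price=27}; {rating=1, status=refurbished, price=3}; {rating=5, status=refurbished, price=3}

Accepted, Rejected, Accepted, Accepted

Rule: status is refurbished. This holds for each 'Accepted' example and fails for each 'Rejected' one.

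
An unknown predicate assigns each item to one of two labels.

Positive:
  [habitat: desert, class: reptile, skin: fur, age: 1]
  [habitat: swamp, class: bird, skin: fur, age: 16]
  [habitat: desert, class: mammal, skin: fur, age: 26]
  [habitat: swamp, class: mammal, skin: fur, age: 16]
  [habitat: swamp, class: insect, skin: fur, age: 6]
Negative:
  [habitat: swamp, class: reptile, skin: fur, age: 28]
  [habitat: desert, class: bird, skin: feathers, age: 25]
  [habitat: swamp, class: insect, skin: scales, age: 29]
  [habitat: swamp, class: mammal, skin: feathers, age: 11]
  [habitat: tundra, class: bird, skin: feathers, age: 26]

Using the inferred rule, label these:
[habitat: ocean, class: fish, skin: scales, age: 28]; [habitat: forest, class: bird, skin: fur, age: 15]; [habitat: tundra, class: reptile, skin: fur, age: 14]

Negative, Positive, Positive

The rule appears to be: skin is fur AND age ≤ 26.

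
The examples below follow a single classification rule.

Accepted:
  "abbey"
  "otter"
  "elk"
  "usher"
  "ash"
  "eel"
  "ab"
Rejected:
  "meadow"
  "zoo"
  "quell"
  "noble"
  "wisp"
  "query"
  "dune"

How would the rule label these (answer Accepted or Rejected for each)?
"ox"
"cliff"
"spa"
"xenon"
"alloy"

Accepted, Rejected, Rejected, Rejected, Accepted

The common property of the 'Accepted' items is: starts with a vowel. No 'Rejected' item has it.
"ox": starts with 'o' — meets the rule, so Accepted.
"cliff": starts with 'c' — does not satisfy this, so Rejected.
"spa": starts with 's' — does not satisfy this, so Rejected.
"xenon": starts with 'x' — does not satisfy this, so Rejected.
"alloy": starts with 'a' — meets the rule, so Accepted.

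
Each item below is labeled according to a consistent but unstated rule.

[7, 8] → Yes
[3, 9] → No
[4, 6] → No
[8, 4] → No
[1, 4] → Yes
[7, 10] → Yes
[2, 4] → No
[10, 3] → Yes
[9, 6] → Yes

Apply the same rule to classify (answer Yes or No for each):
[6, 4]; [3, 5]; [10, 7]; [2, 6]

The classifier is using: sum is odd.
[6, 4]: 6+4 = 10 — doesn't match, so No. [3, 5]: 3+5 = 8 — doesn't match, so No. [10, 7]: 10+7 = 17 — meets the rule, so Yes. [2, 6]: 2+6 = 8 — doesn't match, so No.

No, No, Yes, No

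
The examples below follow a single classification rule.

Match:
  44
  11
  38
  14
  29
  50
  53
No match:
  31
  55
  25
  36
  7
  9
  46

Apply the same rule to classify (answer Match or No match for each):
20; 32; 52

Match, Match, No match

Looking at the examples, the only property every 'Match' case has and every 'No match' case lacks is: ≡ 2 (mod 3).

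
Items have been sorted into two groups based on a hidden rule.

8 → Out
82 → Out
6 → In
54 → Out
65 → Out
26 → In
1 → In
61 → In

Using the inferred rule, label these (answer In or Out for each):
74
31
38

Out, In, Out

'In' ⟺ ≡ 1 (mod 5).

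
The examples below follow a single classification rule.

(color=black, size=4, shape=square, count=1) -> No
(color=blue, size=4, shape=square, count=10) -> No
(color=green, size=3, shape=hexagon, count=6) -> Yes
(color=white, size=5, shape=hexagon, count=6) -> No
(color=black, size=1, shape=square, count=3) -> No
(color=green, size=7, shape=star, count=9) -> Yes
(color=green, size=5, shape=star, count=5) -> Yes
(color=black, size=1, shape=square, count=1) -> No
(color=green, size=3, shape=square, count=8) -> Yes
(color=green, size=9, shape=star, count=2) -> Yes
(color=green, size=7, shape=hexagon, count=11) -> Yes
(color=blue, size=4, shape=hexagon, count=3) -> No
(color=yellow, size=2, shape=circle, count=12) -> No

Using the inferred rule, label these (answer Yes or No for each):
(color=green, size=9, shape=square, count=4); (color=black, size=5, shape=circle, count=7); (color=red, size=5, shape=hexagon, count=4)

Checking candidate rules against both groups, what survives is: color is green.

Yes, No, No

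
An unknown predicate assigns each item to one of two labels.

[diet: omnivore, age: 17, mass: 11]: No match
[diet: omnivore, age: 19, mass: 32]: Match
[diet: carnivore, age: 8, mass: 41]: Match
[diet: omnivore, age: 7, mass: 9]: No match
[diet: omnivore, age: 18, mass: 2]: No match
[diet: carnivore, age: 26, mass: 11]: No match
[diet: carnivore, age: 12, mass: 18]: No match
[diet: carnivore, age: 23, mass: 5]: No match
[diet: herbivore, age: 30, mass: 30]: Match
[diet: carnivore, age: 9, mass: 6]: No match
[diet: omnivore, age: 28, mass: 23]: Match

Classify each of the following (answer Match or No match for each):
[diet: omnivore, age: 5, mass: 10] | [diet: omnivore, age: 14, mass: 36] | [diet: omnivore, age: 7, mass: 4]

No match, Match, No match

The classifier is using: mass ≥ 23.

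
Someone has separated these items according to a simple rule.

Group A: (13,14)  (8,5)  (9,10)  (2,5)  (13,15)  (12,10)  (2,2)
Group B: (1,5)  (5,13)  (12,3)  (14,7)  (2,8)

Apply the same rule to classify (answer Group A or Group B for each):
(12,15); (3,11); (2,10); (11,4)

Group A, Group B, Group B, Group B

Rule: |first − second| ≤ 3. This holds for each 'Group A' example and fails for each 'Group B' one.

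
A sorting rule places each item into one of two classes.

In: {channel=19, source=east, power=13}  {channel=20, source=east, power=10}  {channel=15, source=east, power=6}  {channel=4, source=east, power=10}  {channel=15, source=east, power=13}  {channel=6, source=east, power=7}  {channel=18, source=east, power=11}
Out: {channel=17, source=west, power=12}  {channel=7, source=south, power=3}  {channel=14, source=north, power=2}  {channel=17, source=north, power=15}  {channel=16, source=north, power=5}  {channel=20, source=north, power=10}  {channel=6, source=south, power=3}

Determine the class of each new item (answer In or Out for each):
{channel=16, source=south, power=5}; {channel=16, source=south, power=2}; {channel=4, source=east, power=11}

One predicate separates the groups cleanly: source is east.
{channel=16, source=south, power=5}: source is south, doesn't qualify → Out.
{channel=16, source=south, power=2}: source is south, doesn't qualify → Out.
{channel=4, source=east, power=11}: source is east, qualifies → In.

Out, Out, In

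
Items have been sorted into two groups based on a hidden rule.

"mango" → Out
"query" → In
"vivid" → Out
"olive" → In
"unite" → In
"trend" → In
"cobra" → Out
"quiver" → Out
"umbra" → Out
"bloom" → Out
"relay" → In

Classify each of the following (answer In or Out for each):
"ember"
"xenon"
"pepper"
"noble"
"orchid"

In, In, Out, In, Out

The simplest hypothesis consistent with all the labels is: odd length AND contains 'e'.
"ember" — length 5, has 'e', hence In. "xenon" — length 5, has 'e', hence In. "pepper" — length 6, has 'e', hence Out. "noble" — length 5, has 'e', hence In. "orchid" — length 6, no 'e', hence Out.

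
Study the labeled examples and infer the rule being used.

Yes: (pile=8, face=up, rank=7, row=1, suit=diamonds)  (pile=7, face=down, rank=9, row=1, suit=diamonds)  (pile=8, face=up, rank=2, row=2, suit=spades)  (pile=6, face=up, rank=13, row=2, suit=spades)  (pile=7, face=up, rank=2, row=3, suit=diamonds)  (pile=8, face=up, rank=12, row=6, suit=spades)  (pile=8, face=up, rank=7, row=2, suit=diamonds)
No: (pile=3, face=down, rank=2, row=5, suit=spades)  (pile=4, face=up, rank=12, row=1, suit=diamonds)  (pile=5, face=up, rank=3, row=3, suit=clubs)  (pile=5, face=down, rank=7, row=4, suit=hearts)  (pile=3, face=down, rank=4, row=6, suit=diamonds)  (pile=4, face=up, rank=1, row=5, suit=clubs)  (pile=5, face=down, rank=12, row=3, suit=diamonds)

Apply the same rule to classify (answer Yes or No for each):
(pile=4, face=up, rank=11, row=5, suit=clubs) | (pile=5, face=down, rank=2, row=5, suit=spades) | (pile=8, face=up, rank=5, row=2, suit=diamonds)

The rule appears to be: pile ≥ 6.
No: (pile=4, face=up, rank=11, row=5, suit=clubs), since pile = 4.
No: (pile=5, face=down, rank=2, row=5, suit=spades), since pile = 5.
Yes: (pile=8, face=up, rank=5, row=2, suit=diamonds), since pile = 8.

No, No, Yes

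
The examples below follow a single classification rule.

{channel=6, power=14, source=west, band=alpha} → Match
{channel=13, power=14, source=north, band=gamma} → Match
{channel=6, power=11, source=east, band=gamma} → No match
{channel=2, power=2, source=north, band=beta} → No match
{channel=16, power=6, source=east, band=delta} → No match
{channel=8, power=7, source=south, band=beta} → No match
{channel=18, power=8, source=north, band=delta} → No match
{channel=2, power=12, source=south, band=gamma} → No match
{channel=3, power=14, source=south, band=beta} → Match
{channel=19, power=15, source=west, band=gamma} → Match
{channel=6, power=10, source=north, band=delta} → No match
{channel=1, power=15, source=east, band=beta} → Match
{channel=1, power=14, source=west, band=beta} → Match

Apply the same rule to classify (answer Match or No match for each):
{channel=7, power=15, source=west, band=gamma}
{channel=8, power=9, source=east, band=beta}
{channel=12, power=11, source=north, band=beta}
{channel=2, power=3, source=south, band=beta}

A rule that fits every label: power ≥ 14 — true of each 'Match' example, false of each 'No match' one.

Match, No match, No match, No match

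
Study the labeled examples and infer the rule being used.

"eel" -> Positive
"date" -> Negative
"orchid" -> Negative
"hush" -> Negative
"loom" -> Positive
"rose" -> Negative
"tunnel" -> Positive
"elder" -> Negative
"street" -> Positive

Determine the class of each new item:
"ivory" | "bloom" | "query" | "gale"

Negative, Positive, Negative, Negative

All 'Positive' examples share one property — has a double letter — and every 'Negative' example lacks it.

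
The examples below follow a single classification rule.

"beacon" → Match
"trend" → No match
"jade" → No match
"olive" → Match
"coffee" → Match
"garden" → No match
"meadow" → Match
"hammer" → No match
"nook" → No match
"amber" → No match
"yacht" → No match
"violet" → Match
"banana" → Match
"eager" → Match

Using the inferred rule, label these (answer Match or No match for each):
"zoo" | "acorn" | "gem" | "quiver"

No match, No match, No match, Match

The classifier is using: has ≥ 3 vowels.
"zoo": No match (2 vowels). "acorn": No match (2 vowels). "gem": No match (1 vowel). "quiver": Match (3 vowels).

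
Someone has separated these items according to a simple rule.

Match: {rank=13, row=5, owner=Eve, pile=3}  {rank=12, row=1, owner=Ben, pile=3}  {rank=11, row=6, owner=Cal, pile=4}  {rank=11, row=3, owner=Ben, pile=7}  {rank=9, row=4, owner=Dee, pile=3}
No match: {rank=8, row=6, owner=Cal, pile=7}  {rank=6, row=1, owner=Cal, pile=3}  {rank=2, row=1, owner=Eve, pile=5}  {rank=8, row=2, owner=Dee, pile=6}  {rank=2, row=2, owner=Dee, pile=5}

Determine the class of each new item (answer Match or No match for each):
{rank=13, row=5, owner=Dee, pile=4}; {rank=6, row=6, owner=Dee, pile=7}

Match, No match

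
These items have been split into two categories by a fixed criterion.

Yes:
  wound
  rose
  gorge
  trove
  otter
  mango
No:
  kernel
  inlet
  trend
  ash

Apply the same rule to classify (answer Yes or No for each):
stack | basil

The simplest hypothesis consistent with all the labels is: contains 'o'.
stack: no 'o', lacks this property → No.
basil: no 'o', lacks this property → No.

No, No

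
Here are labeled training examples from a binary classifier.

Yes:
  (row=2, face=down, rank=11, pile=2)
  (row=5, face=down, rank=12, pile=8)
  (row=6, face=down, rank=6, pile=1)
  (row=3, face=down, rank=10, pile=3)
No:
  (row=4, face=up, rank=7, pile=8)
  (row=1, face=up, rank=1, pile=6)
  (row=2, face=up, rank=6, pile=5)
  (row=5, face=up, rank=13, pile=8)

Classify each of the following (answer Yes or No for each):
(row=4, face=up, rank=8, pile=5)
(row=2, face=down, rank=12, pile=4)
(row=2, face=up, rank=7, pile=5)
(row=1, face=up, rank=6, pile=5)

No, Yes, No, No

Looking at the examples, the only property every 'Yes' case has and every 'No' case lacks is: face is down.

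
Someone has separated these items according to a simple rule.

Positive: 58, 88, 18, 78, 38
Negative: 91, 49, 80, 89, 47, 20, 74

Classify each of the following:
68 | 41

The rule appears to be: ends in digit 8.

Positive, Negative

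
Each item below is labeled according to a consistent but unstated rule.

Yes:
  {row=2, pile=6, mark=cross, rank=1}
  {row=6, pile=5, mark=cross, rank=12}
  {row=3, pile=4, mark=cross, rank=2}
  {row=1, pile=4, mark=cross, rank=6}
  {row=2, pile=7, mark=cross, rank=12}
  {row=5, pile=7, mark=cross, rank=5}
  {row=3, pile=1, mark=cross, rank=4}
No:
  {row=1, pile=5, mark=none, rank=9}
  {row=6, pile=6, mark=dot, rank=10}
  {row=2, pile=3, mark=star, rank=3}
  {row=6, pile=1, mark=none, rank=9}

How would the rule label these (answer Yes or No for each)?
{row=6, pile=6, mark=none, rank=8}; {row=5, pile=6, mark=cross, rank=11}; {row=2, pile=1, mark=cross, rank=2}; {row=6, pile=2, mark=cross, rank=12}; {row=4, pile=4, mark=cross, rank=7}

No, Yes, Yes, Yes, Yes

The simplest hypothesis consistent with all the labels is: mark is cross.
{row=6, pile=6, mark=none, rank=8}: mark is none, does not pass → No.
{row=5, pile=6, mark=cross, rank=11}: mark is cross, satisfies this → Yes.
{row=2, pile=1, mark=cross, rank=2}: mark is cross, satisfies this → Yes.
{row=6, pile=2, mark=cross, rank=12}: mark is cross, satisfies this → Yes.
{row=4, pile=4, mark=cross, rank=7}: mark is cross, satisfies this → Yes.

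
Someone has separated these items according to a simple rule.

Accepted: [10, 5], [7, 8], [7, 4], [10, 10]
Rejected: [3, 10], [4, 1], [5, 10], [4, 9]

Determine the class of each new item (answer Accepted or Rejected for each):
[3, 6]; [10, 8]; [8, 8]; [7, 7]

The rule appears to be: first ≥ 7.
Rejected: [3, 6], since first 3. Accepted: [10, 8], since first 10. Accepted: [8, 8], since first 8. Accepted: [7, 7], since first 7.

Rejected, Accepted, Accepted, Accepted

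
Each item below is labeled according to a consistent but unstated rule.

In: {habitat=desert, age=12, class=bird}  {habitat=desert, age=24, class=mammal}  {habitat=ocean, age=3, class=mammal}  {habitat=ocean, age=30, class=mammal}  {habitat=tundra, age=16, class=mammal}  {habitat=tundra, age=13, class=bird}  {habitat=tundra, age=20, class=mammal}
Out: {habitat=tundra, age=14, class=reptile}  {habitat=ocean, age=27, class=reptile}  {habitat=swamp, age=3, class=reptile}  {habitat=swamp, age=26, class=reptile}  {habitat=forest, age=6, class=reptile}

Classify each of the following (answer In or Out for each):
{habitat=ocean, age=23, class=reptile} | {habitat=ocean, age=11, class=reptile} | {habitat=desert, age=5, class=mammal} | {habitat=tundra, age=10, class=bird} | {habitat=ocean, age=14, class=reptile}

Out, Out, In, In, Out

The common property of the 'In' items is: class is not reptile. No 'Out' item has it.
{habitat=ocean, age=23, class=reptile} — class is reptile, hence Out. {habitat=ocean, age=11, class=reptile} — class is reptile, hence Out. {habitat=desert, age=5, class=mammal} — class is mammal, hence In. {habitat=tundra, age=10, class=bird} — class is bird, hence In. {habitat=ocean, age=14, class=reptile} — class is reptile, hence Out.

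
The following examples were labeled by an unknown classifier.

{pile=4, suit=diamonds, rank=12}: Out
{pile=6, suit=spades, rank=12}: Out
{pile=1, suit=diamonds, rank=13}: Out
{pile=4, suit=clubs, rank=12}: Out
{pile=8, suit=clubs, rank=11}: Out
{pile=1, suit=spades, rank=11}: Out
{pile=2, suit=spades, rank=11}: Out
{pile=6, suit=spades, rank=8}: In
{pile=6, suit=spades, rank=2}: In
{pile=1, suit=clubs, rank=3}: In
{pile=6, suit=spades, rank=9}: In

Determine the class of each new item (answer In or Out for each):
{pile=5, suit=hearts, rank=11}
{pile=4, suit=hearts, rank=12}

The rule appears to be: rank ≤ 9.
Out: {pile=5, suit=hearts, rank=11}, since rank = 11. Out: {pile=4, suit=hearts, rank=12}, since rank = 12.

Out, Out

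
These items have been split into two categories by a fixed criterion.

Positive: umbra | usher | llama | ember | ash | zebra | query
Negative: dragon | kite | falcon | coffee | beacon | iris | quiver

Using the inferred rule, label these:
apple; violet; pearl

Positive, Negative, Positive

The simplest hypothesis consistent with all the labels is: odd length.
Positive: apple, since length 5. Negative: violet, since length 6. Positive: pearl, since length 5.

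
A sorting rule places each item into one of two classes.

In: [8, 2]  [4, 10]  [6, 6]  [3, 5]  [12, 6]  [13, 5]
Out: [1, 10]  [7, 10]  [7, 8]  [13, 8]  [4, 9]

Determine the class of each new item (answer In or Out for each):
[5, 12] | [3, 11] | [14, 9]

Out, In, Out

The pattern is that an item is 'In' exactly when: sum is even.
[5, 12] — 5+12 = 17, hence Out. [3, 11] — 3+11 = 14, hence In. [14, 9] — 14+9 = 23, hence Out.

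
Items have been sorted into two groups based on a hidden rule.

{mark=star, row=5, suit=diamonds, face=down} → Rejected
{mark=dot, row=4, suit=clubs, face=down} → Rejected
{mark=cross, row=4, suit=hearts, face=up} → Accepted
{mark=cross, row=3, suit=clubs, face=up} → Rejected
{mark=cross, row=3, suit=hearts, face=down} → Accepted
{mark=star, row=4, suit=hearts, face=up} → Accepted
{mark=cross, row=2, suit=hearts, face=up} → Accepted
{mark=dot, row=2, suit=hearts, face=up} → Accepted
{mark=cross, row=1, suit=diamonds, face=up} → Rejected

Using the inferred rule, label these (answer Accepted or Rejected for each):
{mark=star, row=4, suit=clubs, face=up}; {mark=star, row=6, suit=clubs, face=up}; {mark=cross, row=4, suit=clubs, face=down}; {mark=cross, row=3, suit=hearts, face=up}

Rejected, Rejected, Rejected, Accepted

One predicate separates the groups cleanly: suit is hearts.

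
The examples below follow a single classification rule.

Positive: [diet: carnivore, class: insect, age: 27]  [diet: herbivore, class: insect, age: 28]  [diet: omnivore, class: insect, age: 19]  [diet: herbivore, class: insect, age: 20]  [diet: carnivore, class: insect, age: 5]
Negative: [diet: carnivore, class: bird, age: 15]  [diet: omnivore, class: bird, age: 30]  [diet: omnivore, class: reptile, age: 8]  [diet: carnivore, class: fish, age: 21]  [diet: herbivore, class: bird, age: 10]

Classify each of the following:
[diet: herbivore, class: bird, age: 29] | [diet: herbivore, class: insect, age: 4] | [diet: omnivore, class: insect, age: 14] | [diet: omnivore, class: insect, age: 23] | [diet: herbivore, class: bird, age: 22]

Comparing the two groups points to one rule — class is insect.

Negative, Positive, Positive, Positive, Negative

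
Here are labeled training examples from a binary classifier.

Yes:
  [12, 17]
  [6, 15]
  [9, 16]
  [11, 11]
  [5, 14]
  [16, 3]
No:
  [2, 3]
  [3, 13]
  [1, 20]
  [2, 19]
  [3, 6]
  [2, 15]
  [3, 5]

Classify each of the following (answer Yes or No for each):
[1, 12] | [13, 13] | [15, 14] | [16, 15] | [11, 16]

No, Yes, Yes, Yes, Yes

The distinguishing property — first ≥ 5 — holds for all the 'Yes' cases and none of the 'No' cases.
[1, 12] → first 1 → No.
[13, 13] → first 13 → Yes.
[15, 14] → first 15 → Yes.
[16, 15] → first 16 → Yes.
[11, 16] → first 11 → Yes.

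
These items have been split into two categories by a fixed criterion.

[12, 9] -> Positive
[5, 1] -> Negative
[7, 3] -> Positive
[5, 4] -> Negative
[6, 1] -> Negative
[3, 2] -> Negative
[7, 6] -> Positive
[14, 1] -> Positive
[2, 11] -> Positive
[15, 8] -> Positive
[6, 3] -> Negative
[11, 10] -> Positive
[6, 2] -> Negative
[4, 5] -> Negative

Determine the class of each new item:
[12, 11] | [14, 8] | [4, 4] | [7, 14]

'Positive' ⟺ sum ≥ 10.
Positive: [12, 11], since 12+11 = 23.
Positive: [14, 8], since 14+8 = 22.
Negative: [4, 4], since 4+4 = 8.
Positive: [7, 14], since 7+14 = 21.

Positive, Positive, Negative, Positive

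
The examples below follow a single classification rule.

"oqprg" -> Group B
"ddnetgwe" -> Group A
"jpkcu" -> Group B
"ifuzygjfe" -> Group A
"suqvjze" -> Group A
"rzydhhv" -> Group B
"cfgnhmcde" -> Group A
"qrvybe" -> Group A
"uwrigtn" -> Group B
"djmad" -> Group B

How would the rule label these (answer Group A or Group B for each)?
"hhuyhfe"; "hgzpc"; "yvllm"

The classifier is using: contains 'e'.

Group A, Group B, Group B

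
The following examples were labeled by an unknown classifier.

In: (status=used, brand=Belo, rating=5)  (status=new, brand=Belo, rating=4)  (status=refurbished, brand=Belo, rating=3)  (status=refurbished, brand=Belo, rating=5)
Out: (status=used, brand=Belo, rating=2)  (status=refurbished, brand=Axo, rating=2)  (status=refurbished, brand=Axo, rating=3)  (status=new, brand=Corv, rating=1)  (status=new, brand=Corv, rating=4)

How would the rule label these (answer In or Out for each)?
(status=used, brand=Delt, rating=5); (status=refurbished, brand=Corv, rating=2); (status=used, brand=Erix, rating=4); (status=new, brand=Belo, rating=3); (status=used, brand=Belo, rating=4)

Out, Out, Out, In, In

Rule: brand is Belo AND rating ≥ 3. This holds for each 'In' example and fails for each 'Out' one.
(status=used, brand=Delt, rating=5): brand is Delt, rating = 5 — fails this test, so Out.
(status=refurbished, brand=Corv, rating=2): brand is Corv, rating = 2 — fails this test, so Out.
(status=used, brand=Erix, rating=4): brand is Erix, rating = 4 — fails this test, so Out.
(status=new, brand=Belo, rating=3): brand is Belo, rating = 3 — fits, so In.
(status=used, brand=Belo, rating=4): brand is Belo, rating = 4 — fits, so In.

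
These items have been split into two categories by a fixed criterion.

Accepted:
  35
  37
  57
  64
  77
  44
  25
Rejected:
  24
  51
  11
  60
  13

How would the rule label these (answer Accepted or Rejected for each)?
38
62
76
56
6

All 'Accepted' examples share one property — digit sum ≥ 7 — and every 'Rejected' example lacks it.
38 — digit sum 3+8 = 11, hence Accepted.
62 — digit sum 6+2 = 8, hence Accepted.
76 — digit sum 7+6 = 13, hence Accepted.
56 — digit sum 5+6 = 11, hence Accepted.
6 — digit sum 6, hence Rejected.

Accepted, Accepted, Accepted, Accepted, Rejected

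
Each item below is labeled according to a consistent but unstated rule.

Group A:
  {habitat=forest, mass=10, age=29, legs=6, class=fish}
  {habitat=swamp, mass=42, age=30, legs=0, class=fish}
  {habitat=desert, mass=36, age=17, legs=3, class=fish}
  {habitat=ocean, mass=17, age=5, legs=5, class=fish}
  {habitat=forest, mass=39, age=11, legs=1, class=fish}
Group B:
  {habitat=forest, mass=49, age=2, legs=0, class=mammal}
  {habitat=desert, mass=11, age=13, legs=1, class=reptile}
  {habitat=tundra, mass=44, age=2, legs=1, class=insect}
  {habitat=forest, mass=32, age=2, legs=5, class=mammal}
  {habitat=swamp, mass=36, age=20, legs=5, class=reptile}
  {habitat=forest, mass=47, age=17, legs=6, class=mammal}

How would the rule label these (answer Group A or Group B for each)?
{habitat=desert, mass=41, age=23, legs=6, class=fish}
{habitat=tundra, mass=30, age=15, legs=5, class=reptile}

Every 'Group A' example satisfies: class is fish. None of the 'Group B' examples do.
{habitat=desert, mass=41, age=23, legs=6, class=fish} → class is fish → Group A. {habitat=tundra, mass=30, age=15, legs=5, class=reptile} → class is reptile → Group B.

Group A, Group B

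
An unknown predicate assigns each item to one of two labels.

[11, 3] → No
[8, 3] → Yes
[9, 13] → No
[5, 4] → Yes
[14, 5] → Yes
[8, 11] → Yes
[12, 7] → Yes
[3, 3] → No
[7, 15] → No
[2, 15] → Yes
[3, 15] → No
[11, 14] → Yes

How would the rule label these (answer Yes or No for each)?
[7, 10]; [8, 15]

Yes, Yes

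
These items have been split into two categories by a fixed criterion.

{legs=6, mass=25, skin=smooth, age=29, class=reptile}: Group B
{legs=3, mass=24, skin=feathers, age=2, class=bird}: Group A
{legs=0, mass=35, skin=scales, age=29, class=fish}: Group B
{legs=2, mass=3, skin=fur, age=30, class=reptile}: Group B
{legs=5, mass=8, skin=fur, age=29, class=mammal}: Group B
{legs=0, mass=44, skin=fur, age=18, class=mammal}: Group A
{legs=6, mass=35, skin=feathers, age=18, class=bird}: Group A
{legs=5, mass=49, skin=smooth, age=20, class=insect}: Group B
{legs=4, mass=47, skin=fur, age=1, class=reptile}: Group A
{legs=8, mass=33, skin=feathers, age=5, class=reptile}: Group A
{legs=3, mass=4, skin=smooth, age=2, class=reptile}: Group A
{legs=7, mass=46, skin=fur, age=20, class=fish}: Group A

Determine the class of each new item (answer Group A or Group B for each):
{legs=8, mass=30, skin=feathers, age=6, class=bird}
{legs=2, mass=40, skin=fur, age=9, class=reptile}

The rule appears to be: age ≤ 20 AND mass ≤ 47.
{legs=8, mass=30, skin=feathers, age=6, class=bird}: age = 6, mass = 30, qualifies → Group A. {legs=2, mass=40, skin=fur, age=9, class=reptile}: age = 9, mass = 40, qualifies → Group A.

Group A, Group A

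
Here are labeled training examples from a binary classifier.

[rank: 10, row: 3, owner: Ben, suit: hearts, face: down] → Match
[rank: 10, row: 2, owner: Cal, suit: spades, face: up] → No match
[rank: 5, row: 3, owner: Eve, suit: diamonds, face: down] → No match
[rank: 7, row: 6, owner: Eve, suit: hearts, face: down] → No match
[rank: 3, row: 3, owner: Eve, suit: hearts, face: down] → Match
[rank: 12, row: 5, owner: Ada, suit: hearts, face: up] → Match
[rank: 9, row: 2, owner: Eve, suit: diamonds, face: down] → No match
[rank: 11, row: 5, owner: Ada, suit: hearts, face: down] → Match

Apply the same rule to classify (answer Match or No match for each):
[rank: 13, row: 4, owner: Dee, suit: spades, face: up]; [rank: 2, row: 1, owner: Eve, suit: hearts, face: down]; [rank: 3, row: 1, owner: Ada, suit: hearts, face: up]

No match, Match, Match

The distinguishing property — suit is hearts AND row ≤ 5 — holds for all the 'Match' cases and none of the 'No match' cases.
No match: [rank: 13, row: 4, owner: Dee, suit: spades, face: up], since suit is spades, row = 4.
Match: [rank: 2, row: 1, owner: Eve, suit: hearts, face: down], since suit is hearts, row = 1.
Match: [rank: 3, row: 1, owner: Ada, suit: hearts, face: up], since suit is hearts, row = 1.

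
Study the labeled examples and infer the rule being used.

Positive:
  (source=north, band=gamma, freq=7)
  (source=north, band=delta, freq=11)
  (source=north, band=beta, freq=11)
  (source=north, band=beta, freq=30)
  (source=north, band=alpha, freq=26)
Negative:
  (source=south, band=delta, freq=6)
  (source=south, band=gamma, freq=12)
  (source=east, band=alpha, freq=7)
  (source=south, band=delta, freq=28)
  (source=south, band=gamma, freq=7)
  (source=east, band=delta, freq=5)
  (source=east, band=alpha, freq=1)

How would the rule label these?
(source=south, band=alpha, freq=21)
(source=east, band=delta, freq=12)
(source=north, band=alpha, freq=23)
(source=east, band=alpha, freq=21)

Negative, Negative, Positive, Negative

Every 'Positive' example satisfies: source is north. None of the 'Negative' examples do.
(source=south, band=alpha, freq=21): Negative (source is south).
(source=east, band=delta, freq=12): Negative (source is east).
(source=north, band=alpha, freq=23): Positive (source is north).
(source=east, band=alpha, freq=21): Negative (source is east).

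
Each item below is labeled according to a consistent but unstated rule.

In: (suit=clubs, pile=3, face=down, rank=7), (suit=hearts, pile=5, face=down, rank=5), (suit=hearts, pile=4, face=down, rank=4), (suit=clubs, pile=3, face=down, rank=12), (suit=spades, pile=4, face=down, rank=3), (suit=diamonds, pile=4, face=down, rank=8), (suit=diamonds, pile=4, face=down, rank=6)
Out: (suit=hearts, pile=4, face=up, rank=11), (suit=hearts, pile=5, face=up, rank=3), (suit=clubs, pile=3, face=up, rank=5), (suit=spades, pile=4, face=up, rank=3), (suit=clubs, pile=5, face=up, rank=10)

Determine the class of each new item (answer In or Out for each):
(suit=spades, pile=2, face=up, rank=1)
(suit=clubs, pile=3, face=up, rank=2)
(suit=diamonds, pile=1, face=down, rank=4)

Out, Out, In

The simplest hypothesis consistent with all the labels is: face is down.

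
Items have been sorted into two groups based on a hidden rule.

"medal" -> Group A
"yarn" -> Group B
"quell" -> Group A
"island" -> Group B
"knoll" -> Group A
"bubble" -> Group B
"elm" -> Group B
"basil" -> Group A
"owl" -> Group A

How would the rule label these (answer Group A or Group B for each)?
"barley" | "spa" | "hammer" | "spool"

Group B, Group B, Group B, Group A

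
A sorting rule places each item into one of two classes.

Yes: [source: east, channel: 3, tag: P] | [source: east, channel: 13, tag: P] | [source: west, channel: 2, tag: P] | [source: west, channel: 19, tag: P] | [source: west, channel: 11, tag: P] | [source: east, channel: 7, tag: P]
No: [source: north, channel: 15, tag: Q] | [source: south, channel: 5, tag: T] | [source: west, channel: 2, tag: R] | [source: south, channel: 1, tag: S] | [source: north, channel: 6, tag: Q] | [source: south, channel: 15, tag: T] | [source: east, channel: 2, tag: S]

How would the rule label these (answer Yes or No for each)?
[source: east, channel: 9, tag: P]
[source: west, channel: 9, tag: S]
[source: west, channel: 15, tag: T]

Yes, No, No

The pattern is that an item is 'Yes' exactly when: tag is P.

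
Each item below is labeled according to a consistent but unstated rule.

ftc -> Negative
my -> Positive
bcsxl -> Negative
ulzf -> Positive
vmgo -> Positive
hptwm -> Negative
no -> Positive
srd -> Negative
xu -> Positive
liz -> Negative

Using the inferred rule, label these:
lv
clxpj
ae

Positive, Negative, Positive

Every 'Positive' example satisfies: even length. None of the 'Negative' examples do.
lv — length 2, hence Positive. clxpj — length 5, hence Negative. ae — length 2, hence Positive.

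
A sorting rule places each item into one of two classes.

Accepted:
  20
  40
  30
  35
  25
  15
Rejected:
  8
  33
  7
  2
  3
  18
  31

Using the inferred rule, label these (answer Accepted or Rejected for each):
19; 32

Rejected, Rejected

Looking at the examples, the only property every 'Accepted' case has and every 'Rejected' case lacks is: multiple of 5.
Rejected: 19, since 19 = 5·3 + 4.
Rejected: 32, since 32 = 5·6 + 2.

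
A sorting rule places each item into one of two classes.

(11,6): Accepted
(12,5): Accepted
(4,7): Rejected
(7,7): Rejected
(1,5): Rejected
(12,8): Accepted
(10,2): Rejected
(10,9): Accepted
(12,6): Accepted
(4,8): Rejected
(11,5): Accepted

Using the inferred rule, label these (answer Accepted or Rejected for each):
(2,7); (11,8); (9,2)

Rejected, Accepted, Rejected

The distinguishing property — sum ≥ 16 — holds for all the 'Accepted' cases and none of the 'Rejected' cases.
(2,7): 2+7 = 9, does not fit → Rejected. (11,8): 11+8 = 19, satisfies this → Accepted. (9,2): 9+2 = 11, does not fit → Rejected.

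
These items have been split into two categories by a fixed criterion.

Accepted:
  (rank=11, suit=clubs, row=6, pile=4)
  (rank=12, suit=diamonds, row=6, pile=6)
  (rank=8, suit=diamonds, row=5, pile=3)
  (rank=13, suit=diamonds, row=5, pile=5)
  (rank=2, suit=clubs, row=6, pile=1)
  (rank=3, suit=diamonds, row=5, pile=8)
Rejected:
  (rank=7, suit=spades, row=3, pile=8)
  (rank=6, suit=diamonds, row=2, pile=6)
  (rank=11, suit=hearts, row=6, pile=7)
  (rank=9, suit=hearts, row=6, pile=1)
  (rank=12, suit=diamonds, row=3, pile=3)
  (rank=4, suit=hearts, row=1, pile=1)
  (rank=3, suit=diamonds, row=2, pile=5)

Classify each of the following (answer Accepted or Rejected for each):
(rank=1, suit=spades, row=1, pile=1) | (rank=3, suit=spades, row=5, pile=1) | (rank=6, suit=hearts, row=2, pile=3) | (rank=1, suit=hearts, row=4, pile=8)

Rejected, Accepted, Rejected, Rejected

The common property of the 'Accepted' items is: suit is not hearts AND row ≥ 5. No 'Rejected' item has it.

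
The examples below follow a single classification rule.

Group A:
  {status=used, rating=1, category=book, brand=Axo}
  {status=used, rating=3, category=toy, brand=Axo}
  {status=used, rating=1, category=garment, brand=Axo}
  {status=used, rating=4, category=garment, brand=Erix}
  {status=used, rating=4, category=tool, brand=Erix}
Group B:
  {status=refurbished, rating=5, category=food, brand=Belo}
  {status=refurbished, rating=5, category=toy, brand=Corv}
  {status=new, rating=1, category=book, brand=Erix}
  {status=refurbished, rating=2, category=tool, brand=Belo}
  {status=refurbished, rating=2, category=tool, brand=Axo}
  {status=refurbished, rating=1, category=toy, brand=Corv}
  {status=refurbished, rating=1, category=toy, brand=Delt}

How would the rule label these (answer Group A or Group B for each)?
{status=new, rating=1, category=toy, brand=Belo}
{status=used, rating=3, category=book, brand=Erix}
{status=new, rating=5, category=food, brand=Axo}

Rule: status is used. This holds for each 'Group A' example and fails for each 'Group B' one.
{status=new, rating=1, category=toy, brand=Belo}: Group B (status is new). {status=used, rating=3, category=book, brand=Erix}: Group A (status is used). {status=new, rating=5, category=food, brand=Axo}: Group B (status is new).

Group B, Group A, Group B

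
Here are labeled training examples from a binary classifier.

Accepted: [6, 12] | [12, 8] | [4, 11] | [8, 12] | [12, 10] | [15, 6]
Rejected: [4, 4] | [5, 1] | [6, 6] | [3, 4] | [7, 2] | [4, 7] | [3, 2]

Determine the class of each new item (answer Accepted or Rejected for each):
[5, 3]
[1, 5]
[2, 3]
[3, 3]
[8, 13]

The classifier is using: sum ≥ 15.
[5, 3] — 5+3 = 8, hence Rejected.
[1, 5] — 1+5 = 6, hence Rejected.
[2, 3] — 2+3 = 5, hence Rejected.
[3, 3] — 3+3 = 6, hence Rejected.
[8, 13] — 8+13 = 21, hence Accepted.

Rejected, Rejected, Rejected, Rejected, Accepted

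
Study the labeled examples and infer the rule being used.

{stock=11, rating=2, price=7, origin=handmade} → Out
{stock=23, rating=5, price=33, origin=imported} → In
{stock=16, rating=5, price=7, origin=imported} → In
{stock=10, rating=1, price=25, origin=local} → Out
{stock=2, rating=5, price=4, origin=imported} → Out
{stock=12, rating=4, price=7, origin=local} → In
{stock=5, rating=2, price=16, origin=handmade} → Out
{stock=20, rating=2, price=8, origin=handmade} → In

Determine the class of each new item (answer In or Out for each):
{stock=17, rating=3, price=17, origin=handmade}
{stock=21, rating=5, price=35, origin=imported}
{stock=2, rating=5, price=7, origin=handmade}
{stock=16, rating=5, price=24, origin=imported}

In, In, Out, In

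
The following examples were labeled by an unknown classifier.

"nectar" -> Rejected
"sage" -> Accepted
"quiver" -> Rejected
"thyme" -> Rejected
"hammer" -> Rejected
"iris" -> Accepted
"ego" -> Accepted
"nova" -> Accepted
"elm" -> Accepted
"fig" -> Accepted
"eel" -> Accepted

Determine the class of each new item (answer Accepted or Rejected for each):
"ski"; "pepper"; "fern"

Accepted, Rejected, Accepted

The common property of the 'Accepted' items is: length ≤ 4. No 'Rejected' item has it.
Accepted: "ski", since length 3.
Rejected: "pepper", since length 6.
Accepted: "fern", since length 4.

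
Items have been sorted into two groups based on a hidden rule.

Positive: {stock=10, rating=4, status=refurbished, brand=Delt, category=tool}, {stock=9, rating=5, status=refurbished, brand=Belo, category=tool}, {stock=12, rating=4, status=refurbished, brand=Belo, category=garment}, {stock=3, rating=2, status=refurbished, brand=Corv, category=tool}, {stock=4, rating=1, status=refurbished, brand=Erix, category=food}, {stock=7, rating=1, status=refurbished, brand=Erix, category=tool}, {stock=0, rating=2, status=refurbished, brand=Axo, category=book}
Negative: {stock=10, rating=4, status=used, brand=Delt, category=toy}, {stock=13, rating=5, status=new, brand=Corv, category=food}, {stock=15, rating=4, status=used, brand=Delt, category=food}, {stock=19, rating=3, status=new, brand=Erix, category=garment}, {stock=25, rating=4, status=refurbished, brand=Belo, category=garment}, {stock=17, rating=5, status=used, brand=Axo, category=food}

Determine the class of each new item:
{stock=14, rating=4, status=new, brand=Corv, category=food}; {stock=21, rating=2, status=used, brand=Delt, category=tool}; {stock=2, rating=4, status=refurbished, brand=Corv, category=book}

The classifier is using: status is refurbished AND stock ≤ 12.
Negative: {stock=14, rating=4, status=new, brand=Corv, category=food}, since status is new, stock = 14.
Negative: {stock=21, rating=2, status=used, brand=Delt, category=tool}, since status is used, stock = 21.
Positive: {stock=2, rating=4, status=refurbished, brand=Corv, category=book}, since status is refurbished, stock = 2.

Negative, Negative, Positive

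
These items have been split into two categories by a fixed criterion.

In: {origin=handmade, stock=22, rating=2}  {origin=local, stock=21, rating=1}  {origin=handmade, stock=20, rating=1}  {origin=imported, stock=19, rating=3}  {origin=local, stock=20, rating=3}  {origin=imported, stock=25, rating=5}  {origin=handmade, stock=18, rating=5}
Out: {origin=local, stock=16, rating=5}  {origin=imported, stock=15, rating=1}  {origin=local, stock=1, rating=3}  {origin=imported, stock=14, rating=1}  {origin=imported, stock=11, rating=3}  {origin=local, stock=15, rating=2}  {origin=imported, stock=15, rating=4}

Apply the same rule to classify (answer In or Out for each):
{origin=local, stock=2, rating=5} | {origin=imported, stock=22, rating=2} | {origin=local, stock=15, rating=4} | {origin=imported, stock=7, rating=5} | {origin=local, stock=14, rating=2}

The pattern is that an item is 'In' exactly when: stock ≥ 18.

Out, In, Out, Out, Out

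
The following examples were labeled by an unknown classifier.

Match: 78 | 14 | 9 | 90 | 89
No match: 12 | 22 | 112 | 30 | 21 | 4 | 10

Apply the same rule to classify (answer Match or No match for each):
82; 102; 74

A rule that fits every label: digit sum ≥ 5 — true of each 'Match' example, false of each 'No match' one.
82: digit sum 8+2 = 10, meets the rule → Match. 102: digit sum 1+0+2 = 3, does not satisfy this → No match. 74: digit sum 7+4 = 11, meets the rule → Match.

Match, No match, Match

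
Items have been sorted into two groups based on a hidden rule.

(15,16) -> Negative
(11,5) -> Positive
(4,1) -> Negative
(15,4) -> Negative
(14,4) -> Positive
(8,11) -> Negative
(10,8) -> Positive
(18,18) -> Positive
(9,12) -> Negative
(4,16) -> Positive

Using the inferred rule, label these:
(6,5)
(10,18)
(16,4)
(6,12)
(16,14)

Negative, Positive, Positive, Positive, Positive

The rule appears to be: sum is even.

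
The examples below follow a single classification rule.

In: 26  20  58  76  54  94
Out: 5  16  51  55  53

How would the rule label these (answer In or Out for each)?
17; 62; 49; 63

Out, In, Out, Out

'In' ⟺ even AND at least 20.
17: 17 is odd, 17 < 20 — doesn't qualify, so Out.
62: 62 is even, 62 ≥ 20 — passes, so In.
49: 49 is odd, 49 ≥ 20 — doesn't qualify, so Out.
63: 63 is odd, 63 ≥ 20 — doesn't qualify, so Out.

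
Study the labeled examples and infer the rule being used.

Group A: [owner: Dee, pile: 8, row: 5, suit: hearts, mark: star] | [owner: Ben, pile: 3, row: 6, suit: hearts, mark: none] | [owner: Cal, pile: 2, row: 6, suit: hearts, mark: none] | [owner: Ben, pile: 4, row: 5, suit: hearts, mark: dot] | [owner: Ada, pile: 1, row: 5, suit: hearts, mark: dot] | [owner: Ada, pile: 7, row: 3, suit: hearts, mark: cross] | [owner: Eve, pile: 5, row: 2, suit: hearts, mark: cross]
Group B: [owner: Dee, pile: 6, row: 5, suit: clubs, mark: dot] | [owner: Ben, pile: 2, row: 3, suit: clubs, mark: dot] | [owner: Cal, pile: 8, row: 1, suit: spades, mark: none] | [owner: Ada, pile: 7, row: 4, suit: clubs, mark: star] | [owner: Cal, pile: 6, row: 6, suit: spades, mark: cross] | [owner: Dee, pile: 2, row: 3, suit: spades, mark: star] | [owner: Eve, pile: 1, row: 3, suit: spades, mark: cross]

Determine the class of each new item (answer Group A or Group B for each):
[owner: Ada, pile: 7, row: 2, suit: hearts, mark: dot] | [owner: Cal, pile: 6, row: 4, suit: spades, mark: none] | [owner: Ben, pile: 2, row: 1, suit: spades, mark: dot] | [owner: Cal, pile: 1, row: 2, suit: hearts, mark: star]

Every 'Group A' example satisfies: suit is hearts. None of the 'Group B' examples do.
[owner: Ada, pile: 7, row: 2, suit: hearts, mark: dot]: suit is hearts, fits → Group A.
[owner: Cal, pile: 6, row: 4, suit: spades, mark: none]: suit is spades, doesn't qualify → Group B.
[owner: Ben, pile: 2, row: 1, suit: spades, mark: dot]: suit is spades, doesn't qualify → Group B.
[owner: Cal, pile: 1, row: 2, suit: hearts, mark: star]: suit is hearts, fits → Group A.

Group A, Group B, Group B, Group A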